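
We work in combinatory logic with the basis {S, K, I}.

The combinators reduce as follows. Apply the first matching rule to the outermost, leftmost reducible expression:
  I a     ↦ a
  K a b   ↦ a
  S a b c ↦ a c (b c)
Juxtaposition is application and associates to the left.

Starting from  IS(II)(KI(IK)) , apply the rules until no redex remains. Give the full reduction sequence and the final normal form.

  start: IS(II)(KI(IK))
  →1  S(II)(KI(IK))
  →2  SI(KI(IK))
  →3  SII

Answer: normal form = SII  (in 3 steps)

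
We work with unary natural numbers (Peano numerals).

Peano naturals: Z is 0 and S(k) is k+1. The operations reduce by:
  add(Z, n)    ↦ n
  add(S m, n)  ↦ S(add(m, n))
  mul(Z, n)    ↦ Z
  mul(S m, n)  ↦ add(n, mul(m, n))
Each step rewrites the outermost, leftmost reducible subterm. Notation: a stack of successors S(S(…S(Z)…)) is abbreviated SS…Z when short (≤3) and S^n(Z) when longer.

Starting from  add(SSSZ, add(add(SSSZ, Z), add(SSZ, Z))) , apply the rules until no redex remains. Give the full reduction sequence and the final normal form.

  start: add(SSSZ, add(add(SSSZ, Z), add(SSZ, Z)))
  [1] S(add(SSZ, add(add(SSSZ, Z), add(SSZ, Z))))
  [2] S(S(add(SZ, add(add(SSSZ, Z), add(SSZ, Z)))))
  [3] S(S(S(add(Z, add(add(SSSZ, Z), add(SSZ, Z))))))
  [4] S(S(S(add(add(SSSZ, Z), add(SSZ, Z)))))
  [5] S(S(S(add(S(add(SSZ, Z)), add(SSZ, Z)))))
  [6] S(S(S(S(add(add(SSZ, Z), add(SSZ, Z))))))
  [7] S(S(S(S(add(S(add(SZ, Z)), add(SSZ, Z))))))
  [8] S(S(S(S(S(add(add(SZ, Z), add(SSZ, Z)))))))
  [9] S(S(S(S(S(add(S(add(Z, Z)), add(SSZ, Z)))))))
  [10] S(S(S(S(S(S(add(add(Z, Z), add(SSZ, Z))))))))
  [11] S(S(S(S(S(S(add(Z, add(SSZ, Z))))))))
  [12] S(S(S(S(S(S(add(SSZ, Z)))))))
  [13] S(S(S(S(S(S(S(add(SZ, Z))))))))
  [14] S(S(S(S(S(S(S(S(add(Z, Z)))))))))
  [15] S^8(Z)

Answer: normal form = S^8(Z)  (in 15 steps)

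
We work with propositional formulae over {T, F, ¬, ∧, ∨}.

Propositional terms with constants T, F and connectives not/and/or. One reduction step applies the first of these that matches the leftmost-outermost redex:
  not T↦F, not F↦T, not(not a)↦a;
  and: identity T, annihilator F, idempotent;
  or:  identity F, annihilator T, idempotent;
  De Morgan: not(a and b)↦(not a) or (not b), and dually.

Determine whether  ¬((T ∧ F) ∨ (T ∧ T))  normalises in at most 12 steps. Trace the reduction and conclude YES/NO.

  start: ¬((T ∧ F) ∨ (T ∧ T))
  step 1: ¬(T ∧ F) ∧ ¬(T ∧ T)
  step 2: (¬T ∨ ¬F) ∧ ¬(T ∧ T)
  step 3: (F ∨ ¬F) ∧ ¬(T ∧ T)
  step 4: ¬F ∧ ¬(T ∧ T)
  step 5: T ∧ ¬(T ∧ T)
  step 6: ¬(T ∧ T)
  step 7: ¬T ∨ ¬T
  step 8: ¬T
  step 9: F

Answer: YES — reaches normal form F in 9 ≤ 12 steps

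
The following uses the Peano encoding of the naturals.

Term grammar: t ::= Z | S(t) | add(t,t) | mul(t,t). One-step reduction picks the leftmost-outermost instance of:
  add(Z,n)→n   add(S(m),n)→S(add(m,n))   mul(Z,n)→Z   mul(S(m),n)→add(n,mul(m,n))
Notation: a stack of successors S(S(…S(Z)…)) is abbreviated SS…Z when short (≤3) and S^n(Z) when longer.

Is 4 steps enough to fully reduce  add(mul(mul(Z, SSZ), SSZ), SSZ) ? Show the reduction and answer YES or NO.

  start: add(mul(mul(Z, SSZ), SSZ), SSZ)
  step 1: add(mul(Z, SSZ), SSZ)
  step 2: add(Z, SSZ)
  step 3: SSZ

Answer: YES — reaches normal form SSZ in 3 ≤ 4 steps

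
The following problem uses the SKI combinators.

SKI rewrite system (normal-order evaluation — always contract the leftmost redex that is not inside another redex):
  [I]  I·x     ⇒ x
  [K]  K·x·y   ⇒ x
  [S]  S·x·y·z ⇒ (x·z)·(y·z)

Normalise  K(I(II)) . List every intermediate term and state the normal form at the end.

  start: K(I(II))
  [1] K(II)
  [2] KI

Answer: normal form = KI  (in 2 steps)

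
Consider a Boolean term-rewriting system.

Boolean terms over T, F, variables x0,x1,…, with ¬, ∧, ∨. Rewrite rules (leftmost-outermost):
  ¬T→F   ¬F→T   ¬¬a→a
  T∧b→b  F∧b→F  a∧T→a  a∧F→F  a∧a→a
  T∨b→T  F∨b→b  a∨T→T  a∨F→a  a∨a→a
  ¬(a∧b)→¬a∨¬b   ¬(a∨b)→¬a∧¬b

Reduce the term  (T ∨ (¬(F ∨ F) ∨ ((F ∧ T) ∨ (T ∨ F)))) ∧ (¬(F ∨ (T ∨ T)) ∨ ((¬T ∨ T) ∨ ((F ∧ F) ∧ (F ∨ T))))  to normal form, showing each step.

  start: (T ∨ (¬(F ∨ F) ∨ ((F ∧ T) ∨ (T ∨ F)))) ∧ (¬(F ∨ (T ∨ T)) ∨ ((¬T ∨ T) ∨ ((F ∧ F) ∧ (F ∨ T))))
  step 1: T ∧ (¬(F ∨ (T ∨ T)) ∨ ((¬T ∨ T) ∨ ((F ∧ F) ∧ (F ∨ T))))
  step 2: ¬(F ∨ (T ∨ T)) ∨ ((¬T ∨ T) ∨ ((F ∧ F) ∧ (F ∨ T)))
  step 3: (¬F ∧ ¬(T ∨ T)) ∨ ((¬T ∨ T) ∨ ((F ∧ F) ∧ (F ∨ T)))
  step 4: (T ∧ ¬(T ∨ T)) ∨ ((¬T ∨ T) ∨ ((F ∧ F) ∧ (F ∨ T)))
  step 5: ¬(T ∨ T) ∨ ((¬T ∨ T) ∨ ((F ∧ F) ∧ (F ∨ T)))
  step 6: (¬T ∧ ¬T) ∨ ((¬T ∨ T) ∨ ((F ∧ F) ∧ (F ∨ T)))
  step 7: ¬T ∨ ((¬T ∨ T) ∨ ((F ∧ F) ∧ (F ∨ T)))
  step 8: F ∨ ((¬T ∨ T) ∨ ((F ∧ F) ∧ (F ∨ T)))
  step 9: (¬T ∨ T) ∨ ((F ∧ F) ∧ (F ∨ T))
  step 10: T ∨ ((F ∧ F) ∧ (F ∨ T))
  step 11: T

Answer: normal form = T  (in 11 steps)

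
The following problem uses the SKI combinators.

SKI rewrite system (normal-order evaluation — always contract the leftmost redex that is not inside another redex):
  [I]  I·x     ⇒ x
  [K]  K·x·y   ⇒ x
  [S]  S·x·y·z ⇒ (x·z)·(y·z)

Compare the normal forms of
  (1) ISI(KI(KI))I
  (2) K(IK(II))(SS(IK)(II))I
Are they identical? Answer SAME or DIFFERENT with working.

Term A:
  start: ISI(KI(KI))I
  →1  SI(KI(KI))I
  →2  II(KI(KI)I)
  →3  I(KI(KI)I)
  →4  KI(KI)I
  →5  II
  →6  I

Term B:
  start: K(IK(II))(SS(IK)(II))I
  →1  IK(II)I
  →2  K(II)I
  →3  II
  →4  I

Answer: SAME — A ⇓ I, B ⇓ I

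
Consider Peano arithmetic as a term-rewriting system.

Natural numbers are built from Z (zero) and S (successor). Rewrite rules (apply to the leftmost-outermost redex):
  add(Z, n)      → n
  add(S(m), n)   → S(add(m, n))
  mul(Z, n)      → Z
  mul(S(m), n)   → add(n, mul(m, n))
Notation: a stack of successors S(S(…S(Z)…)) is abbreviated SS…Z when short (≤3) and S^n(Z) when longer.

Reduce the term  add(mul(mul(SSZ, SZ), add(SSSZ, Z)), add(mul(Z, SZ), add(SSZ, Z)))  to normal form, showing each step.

  start: add(mul(mul(SSZ, SZ), add(SSSZ, Z)), add(mul(Z, SZ), add(SSZ, Z)))
  step 1: add(mul(add(SZ, mul(SZ, SZ)), add(SSSZ, Z)), add(mul(Z, SZ), add(SSZ, Z)))
  step 2: add(mul(S(add(Z, mul(SZ, SZ))), add(SSSZ, Z)), add(mul(Z, SZ), add(SSZ, Z)))
  step 3: add(add(add(SSSZ, Z), mul(add(Z, mul(SZ, SZ)), add(SSSZ, Z))), add(mul(Z, SZ), add(SSZ, Z)))
  step 4: add(add(S(add(SSZ, Z)), mul(add(Z, mul(SZ, SZ)), add(SSSZ, Z))), add(mul(Z, SZ), add(SSZ, Z)))
  step 5: add(S(add(add(SSZ, Z), mul(add(Z, mul(SZ, SZ)), add(SSSZ, Z)))), add(mul(Z, SZ), add(SSZ, Z)))
  step 6: S(add(add(add(SSZ, Z), mul(add(Z, mul(SZ, SZ)), add(SSSZ, Z))), add(mul(Z, SZ), add(SSZ, Z))))
  step 7: S(add(add(S(add(SZ, Z)), mul(add(Z, mul(SZ, SZ)), add(SSSZ, Z))), add(mul(Z, SZ), add(SSZ, Z))))
  step 8: S(add(S(add(add(SZ, Z), mul(add(Z, mul(SZ, SZ)), add(SSSZ, Z)))), add(mul(Z, SZ), add(SSZ, Z))))
  step 9: S(S(add(add(add(SZ, Z), mul(add(Z, mul(SZ, SZ)), add(SSSZ, Z))), add(mul(Z, SZ), add(SSZ, Z)))))
  step 10: S(S(add(add(S(add(Z, Z)), mul(add(Z, mul(SZ, SZ)), add(SSSZ, Z))), add(mul(Z, SZ), add(SSZ, Z)))))
  step 11: S(S(add(S(add(add(Z, Z), mul(add(Z, mul(SZ, SZ)), add(SSSZ, Z)))), add(mul(Z, SZ), add(SSZ, Z)))))
  step 12: S(S(S(add(add(add(Z, Z), mul(add(Z, mul(SZ, SZ)), add(SSSZ, Z))), add(mul(Z, SZ), add(SSZ, Z))))))
  step 13: S(S(S(add(add(Z, mul(add(Z, mul(SZ, SZ)), add(SSSZ, Z))), add(mul(Z, SZ), add(SSZ, Z))))))
  step 14: S(S(S(add(mul(add(Z, mul(SZ, SZ)), add(SSSZ, Z)), add(mul(Z, SZ), add(SSZ, Z))))))
  step 15: S(S(S(add(mul(mul(SZ, SZ), add(SSSZ, Z)), add(mul(Z, SZ), add(SSZ, Z))))))
  step 16: S(S(S(add(mul(add(SZ, mul(Z, SZ)), add(SSSZ, Z)), add(mul(Z, SZ), add(SSZ, Z))))))
  step 17: S(S(S(add(mul(S(add(Z, mul(Z, SZ))), add(SSSZ, Z)), add(mul(Z, SZ), add(SSZ, Z))))))
  step 18: S(S(S(add(add(add(SSSZ, Z), mul(add(Z, mul(Z, SZ)), add(SSSZ, Z))), add(mul(Z, SZ), add(SSZ, Z))))))
  step 19: S(S(S(add(add(S(add(SSZ, Z)), mul(add(Z, mul(Z, SZ)), add(SSSZ, Z))), add(mul(Z, SZ), add(SSZ, Z))))))
  step 20: S(S(S(add(S(add(add(SSZ, Z), mul(add(Z, mul(Z, SZ)), add(SSSZ, Z)))), add(mul(Z, SZ), add(SSZ, Z))))))
  step 21: S(S(S(S(add(add(add(SSZ, Z), mul(add(Z, mul(Z, SZ)), add(SSSZ, Z))), add(mul(Z, SZ), add(SSZ, Z)))))))
  step 22: S(S(S(S(add(add(S(add(SZ, Z)), mul(add(Z, mul(Z, SZ)), add(SSSZ, Z))), add(mul(Z, SZ), add(SSZ, Z)))))))
  step 23: S(S(S(S(add(S(add(add(SZ, Z), mul(add(Z, mul(Z, SZ)), add(SSSZ, Z)))), add(mul(Z, SZ), add(SSZ, Z)))))))
  step 24: S(S(S(S(S(add(add(add(SZ, Z), mul(add(Z, mul(Z, SZ)), add(SSSZ, Z))), add(mul(Z, SZ), add(SSZ, Z))))))))
  step 25: S(S(S(S(S(add(add(S(add(Z, Z)), mul(add(Z, mul(Z, SZ)), add(SSSZ, Z))), add(mul(Z, SZ), add(SSZ, Z))))))))
  step 26: S(S(S(S(S(add(S(add(add(Z, Z), mul(add(Z, mul(Z, SZ)), add(SSSZ, Z)))), add(mul(Z, SZ), add(SSZ, Z))))))))
  step 27: S(S(S(S(S(S(add(add(add(Z, Z), mul(add(Z, mul(Z, SZ)), add(SSSZ, Z))), add(mul(Z, SZ), add(SSZ, Z)))))))))
  step 28: S(S(S(S(S(S(add(add(Z, mul(add(Z, mul(Z, SZ)), add(SSSZ, Z))), add(mul(Z, SZ), add(SSZ, Z)))))))))
  step 29: S(S(S(S(S(S(add(mul(add(Z, mul(Z, SZ)), add(SSSZ, Z)), add(mul(Z, SZ), add(SSZ, Z)))))))))
  step 30: S(S(S(S(S(S(add(mul(mul(Z, SZ), add(SSSZ, Z)), add(mul(Z, SZ), add(SSZ, Z)))))))))
  step 31: S(S(S(S(S(S(add(mul(Z, add(SSSZ, Z)), add(mul(Z, SZ), add(SSZ, Z)))))))))
  step 32: S(S(S(S(S(S(add(Z, add(mul(Z, SZ), add(SSZ, Z)))))))))
  step 33: S(S(S(S(S(S(add(mul(Z, SZ), add(SSZ, Z))))))))
  step 34: S(S(S(S(S(S(add(Z, add(SSZ, Z))))))))
  step 35: S(S(S(S(S(S(add(SSZ, Z)))))))
  step 36: S(S(S(S(S(S(S(add(SZ, Z))))))))
  step 37: S(S(S(S(S(S(S(S(add(Z, Z)))))))))
  step 38: S^8(Z)

Answer: normal form = S^8(Z)  (in 38 steps)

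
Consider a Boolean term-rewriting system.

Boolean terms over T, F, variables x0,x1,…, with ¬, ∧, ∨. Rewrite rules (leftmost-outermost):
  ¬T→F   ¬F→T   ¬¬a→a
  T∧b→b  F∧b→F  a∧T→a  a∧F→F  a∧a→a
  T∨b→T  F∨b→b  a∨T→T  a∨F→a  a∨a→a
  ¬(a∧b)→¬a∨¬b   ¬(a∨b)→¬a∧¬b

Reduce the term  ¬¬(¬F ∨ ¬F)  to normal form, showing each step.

Answer: normal form = T  (in 3 steps)

Reduction:
  start: ¬¬(¬F ∨ ¬F)
  →1  ¬F ∨ ¬F
  →2  ¬F
  →3  T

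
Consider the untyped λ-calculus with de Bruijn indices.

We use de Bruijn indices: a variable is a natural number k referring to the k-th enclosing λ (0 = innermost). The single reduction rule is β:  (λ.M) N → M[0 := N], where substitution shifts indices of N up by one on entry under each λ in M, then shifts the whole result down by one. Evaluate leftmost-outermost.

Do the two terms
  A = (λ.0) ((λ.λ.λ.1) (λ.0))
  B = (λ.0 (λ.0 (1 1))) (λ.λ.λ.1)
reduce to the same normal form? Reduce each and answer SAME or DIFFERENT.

Term A:
  start: (λ.0) ((λ.λ.λ.1) (λ.0))
  →1  (λ.λ.λ.1) (λ.0)
  →2  λ.λ.1

Term B:
  start: (λ.0 (λ.0 (1 1))) (λ.λ.λ.1)
  →1  (λ.λ.λ.1) (λ.0 ((λ.λ.λ.1) (λ.λ.λ.1)))
  →2  λ.λ.1

Answer: SAME — A ⇓ λ.λ.1, B ⇓ λ.λ.1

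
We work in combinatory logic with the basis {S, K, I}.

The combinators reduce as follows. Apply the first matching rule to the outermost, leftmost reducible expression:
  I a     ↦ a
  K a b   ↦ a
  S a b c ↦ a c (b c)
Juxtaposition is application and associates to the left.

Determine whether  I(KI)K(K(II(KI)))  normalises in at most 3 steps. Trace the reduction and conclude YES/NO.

Answer: NO — after 3 steps the term is K(II(KI)), not yet normal

Working:
  start: I(KI)K(K(II(KI)))
  [1] KIK(K(II(KI)))
  [2] I(K(II(KI)))
  [3] K(II(KI))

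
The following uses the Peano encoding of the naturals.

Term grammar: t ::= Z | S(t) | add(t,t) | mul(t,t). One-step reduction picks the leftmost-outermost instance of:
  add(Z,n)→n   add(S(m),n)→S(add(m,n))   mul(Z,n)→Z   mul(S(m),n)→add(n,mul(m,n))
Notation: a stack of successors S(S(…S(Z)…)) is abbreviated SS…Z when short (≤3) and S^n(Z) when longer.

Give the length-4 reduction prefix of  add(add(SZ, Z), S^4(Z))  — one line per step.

Answer: after 4 steps: S^5(Z)

Derivation:
  start: add(add(SZ, Z), S^4(Z))
  step 1: add(S(add(Z, Z)), S^4(Z))
  step 2: S(add(add(Z, Z), S^4(Z)))
  step 3: S(add(Z, S^4(Z)))
  step 4: S^5(Z)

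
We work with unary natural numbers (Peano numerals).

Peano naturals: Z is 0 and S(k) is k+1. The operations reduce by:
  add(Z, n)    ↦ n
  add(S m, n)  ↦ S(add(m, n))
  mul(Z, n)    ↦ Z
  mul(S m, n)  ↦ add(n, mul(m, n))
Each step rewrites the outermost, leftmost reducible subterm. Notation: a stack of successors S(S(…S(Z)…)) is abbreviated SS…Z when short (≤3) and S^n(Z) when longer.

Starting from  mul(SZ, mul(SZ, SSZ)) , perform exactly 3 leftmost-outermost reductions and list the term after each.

  start: mul(SZ, mul(SZ, SSZ))
  step 1: add(mul(SZ, SSZ), mul(Z, mul(SZ, SSZ)))
  step 2: add(add(SSZ, mul(Z, SSZ)), mul(Z, mul(SZ, SSZ)))
  step 3: add(S(add(SZ, mul(Z, SSZ))), mul(Z, mul(SZ, SSZ)))

Answer: after 3 steps: add(S(add(SZ, mul(Z, SSZ))), mul(Z, mul(SZ, SSZ)))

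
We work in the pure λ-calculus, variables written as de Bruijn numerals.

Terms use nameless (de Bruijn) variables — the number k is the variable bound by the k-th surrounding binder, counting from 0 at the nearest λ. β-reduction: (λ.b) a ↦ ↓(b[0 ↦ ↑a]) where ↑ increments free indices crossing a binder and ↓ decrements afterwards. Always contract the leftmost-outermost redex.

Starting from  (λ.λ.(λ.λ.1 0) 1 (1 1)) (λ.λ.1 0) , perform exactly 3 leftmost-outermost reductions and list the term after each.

Answer: after 3 steps: λ.(λ.λ.1 0) ((λ.λ.1 0) (λ.λ.1 0))

Working:
  start: (λ.λ.(λ.λ.1 0) 1 (1 1)) (λ.λ.1 0)
  step 1: λ.(λ.λ.1 0) (λ.λ.1 0) ((λ.λ.1 0) (λ.λ.1 0))
  step 2: λ.(λ.(λ.λ.1 0) 0) ((λ.λ.1 0) (λ.λ.1 0))
  step 3: λ.(λ.λ.1 0) ((λ.λ.1 0) (λ.λ.1 0))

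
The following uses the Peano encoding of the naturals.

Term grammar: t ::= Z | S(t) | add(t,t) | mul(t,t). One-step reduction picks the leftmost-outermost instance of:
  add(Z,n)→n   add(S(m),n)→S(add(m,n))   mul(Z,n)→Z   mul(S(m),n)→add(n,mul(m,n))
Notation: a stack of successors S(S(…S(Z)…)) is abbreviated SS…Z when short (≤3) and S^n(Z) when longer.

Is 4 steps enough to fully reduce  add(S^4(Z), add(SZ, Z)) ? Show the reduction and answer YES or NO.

Answer: NO — after 4 steps the term is S(S(S(S(add(Z, add(SZ, Z)))))), not yet normal

Reduction:
  start: add(S^4(Z), add(SZ, Z))
  →1  S(add(SSSZ, add(SZ, Z)))
  →2  S(S(add(SSZ, add(SZ, Z))))
  →3  S(S(S(add(SZ, add(SZ, Z)))))
  →4  S(S(S(S(add(Z, add(SZ, Z))))))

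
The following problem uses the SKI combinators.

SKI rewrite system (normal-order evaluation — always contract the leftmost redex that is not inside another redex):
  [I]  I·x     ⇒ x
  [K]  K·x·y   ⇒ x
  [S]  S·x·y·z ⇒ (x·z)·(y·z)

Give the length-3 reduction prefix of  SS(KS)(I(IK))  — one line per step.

Answer: after 3 steps: SK(KS(I(IK)))

Reduction:
  start: SS(KS)(I(IK))
  [1] S(I(IK))(KS(I(IK)))
  [2] S(IK)(KS(I(IK)))
  [3] SK(KS(I(IK)))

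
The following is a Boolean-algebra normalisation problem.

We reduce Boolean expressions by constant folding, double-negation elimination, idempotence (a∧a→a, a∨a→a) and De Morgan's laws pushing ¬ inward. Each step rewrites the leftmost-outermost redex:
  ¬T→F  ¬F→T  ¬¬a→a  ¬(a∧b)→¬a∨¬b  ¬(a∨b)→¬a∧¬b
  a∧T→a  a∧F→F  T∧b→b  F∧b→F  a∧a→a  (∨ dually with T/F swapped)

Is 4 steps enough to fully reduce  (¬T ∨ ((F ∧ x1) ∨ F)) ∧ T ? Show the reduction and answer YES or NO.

  start: (¬T ∨ ((F ∧ x1) ∨ F)) ∧ T
  [1] ¬T ∨ ((F ∧ x1) ∨ F)
  [2] F ∨ ((F ∧ x1) ∨ F)
  [3] (F ∧ x1) ∨ F
  [4] F ∧ x1

Answer: NO — after 4 steps the term is F ∧ x1, not yet normal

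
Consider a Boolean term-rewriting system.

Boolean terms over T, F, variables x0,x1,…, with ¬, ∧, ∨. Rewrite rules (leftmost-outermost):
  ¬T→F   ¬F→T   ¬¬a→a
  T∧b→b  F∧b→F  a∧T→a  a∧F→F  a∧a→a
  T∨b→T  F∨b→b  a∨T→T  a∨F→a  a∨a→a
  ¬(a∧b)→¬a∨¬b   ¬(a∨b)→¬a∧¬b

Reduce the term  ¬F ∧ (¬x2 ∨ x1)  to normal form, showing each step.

  start: ¬F ∧ (¬x2 ∨ x1)
  →1  T ∧ (¬x2 ∨ x1)
  →2  ¬x2 ∨ x1

Answer: normal form = ¬x2 ∨ x1  (in 2 steps)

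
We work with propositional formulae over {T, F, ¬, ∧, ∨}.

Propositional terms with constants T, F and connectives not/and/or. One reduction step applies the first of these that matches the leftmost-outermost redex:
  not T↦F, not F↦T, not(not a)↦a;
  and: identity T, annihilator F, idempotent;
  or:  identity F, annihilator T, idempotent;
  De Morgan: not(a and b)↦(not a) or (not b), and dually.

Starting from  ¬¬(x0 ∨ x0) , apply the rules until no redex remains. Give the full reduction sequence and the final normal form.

Answer: normal form = x0  (in 2 steps)

Reduction:
  start: ¬¬(x0 ∨ x0)
  step 1: x0 ∨ x0
  step 2: x0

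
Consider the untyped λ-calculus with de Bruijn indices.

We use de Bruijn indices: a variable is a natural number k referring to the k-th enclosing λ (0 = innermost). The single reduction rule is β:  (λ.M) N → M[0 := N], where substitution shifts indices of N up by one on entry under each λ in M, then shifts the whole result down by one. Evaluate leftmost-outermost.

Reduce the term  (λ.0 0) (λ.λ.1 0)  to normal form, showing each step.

  start: (λ.0 0) (λ.λ.1 0)
  →1  (λ.λ.1 0) (λ.λ.1 0)
  →2  λ.(λ.λ.1 0) 0
  →3  λ.λ.1 0

Answer: normal form = λ.λ.1 0  (in 3 steps)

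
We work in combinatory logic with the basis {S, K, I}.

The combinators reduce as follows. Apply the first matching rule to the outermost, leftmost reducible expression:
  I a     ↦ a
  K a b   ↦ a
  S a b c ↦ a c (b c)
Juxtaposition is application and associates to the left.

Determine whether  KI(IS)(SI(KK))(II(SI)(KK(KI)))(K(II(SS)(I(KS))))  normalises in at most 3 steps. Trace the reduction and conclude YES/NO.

Answer: NO — after 3 steps the term is I(II(SI)(KK(KI)))(KK(II(SI)(KK(KI))))(K(II(SS)(I(KS)))), not yet normal

Reduction:
  start: KI(IS)(SI(KK))(II(SI)(KK(KI)))(K(II(SS)(I(KS))))
  [1] I(SI(KK))(II(SI)(KK(KI)))(K(II(SS)(I(KS))))
  [2] SI(KK)(II(SI)(KK(KI)))(K(II(SS)(I(KS))))
  [3] I(II(SI)(KK(KI)))(KK(II(SI)(KK(KI))))(K(II(SS)(I(KS))))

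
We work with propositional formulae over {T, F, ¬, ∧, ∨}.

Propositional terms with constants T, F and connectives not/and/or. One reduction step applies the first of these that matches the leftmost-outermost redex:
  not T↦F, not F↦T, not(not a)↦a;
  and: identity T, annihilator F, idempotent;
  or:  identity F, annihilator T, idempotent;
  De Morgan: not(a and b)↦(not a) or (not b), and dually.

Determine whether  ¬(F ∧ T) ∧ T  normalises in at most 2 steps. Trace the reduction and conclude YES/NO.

Answer: NO — after 2 steps the term is ¬F ∨ ¬T, not yet normal

Reduction:
  start: ¬(F ∧ T) ∧ T
  step 1: ¬(F ∧ T)
  step 2: ¬F ∨ ¬T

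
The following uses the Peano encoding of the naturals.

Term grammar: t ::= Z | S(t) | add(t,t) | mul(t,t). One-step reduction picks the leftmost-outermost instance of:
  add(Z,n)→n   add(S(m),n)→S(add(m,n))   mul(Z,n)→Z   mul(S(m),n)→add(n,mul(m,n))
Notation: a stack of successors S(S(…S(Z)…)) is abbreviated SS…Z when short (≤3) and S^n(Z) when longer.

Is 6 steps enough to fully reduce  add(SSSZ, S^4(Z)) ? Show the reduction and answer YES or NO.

Answer: YES — reaches normal form S^7(Z) in 4 ≤ 6 steps

Working:
  start: add(SSSZ, S^4(Z))
  [1] S(add(SSZ, S^4(Z)))
  [2] S(S(add(SZ, S^4(Z))))
  [3] S(S(S(add(Z, S^4(Z)))))
  [4] S^7(Z)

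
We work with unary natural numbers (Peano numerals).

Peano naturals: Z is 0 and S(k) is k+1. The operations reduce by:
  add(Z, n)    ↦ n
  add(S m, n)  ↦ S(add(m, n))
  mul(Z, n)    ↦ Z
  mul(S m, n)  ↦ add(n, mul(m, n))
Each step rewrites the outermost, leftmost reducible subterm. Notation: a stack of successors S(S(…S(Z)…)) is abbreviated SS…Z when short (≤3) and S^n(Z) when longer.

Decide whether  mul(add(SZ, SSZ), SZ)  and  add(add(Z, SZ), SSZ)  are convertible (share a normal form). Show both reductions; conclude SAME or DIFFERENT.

Answer: SAME — A ⇓ SSSZ, B ⇓ SSSZ

Derivation:
Term A:
  start: mul(add(SZ, SSZ), SZ)
  →1  mul(S(add(Z, SSZ)), SZ)
  →2  add(SZ, mul(add(Z, SSZ), SZ))
  →3  S(add(Z, mul(add(Z, SSZ), SZ)))
  →4  S(mul(add(Z, SSZ), SZ))
  →5  S(mul(SSZ, SZ))
  →6  S(add(SZ, mul(SZ, SZ)))
  →7  S(S(add(Z, mul(SZ, SZ))))
  →8  S(S(mul(SZ, SZ)))
  →9  S(S(add(SZ, mul(Z, SZ))))
  →10  S(S(S(add(Z, mul(Z, SZ)))))
  →11  S(S(S(mul(Z, SZ))))
  →12  SSSZ

Term B:
  start: add(add(Z, SZ), SSZ)
  →1  add(SZ, SSZ)
  →2  S(add(Z, SSZ))
  →3  SSSZ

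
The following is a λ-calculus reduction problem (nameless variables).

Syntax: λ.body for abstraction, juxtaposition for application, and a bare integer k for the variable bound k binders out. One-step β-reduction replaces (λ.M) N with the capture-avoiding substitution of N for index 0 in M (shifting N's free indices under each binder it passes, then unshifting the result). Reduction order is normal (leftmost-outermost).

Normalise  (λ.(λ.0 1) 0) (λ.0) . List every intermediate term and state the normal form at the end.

  start: (λ.(λ.0 1) 0) (λ.0)
  [1] (λ.0 (λ.0)) (λ.0)
  [2] (λ.0) (λ.0)
  [3] λ.0

Answer: normal form = λ.0  (in 3 steps)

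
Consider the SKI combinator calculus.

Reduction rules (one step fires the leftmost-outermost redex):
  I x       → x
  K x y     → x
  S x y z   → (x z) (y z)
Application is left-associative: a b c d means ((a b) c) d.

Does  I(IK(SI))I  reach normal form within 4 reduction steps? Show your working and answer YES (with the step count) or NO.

Answer: YES — reaches normal form SI in 3 ≤ 4 steps

Derivation:
  start: I(IK(SI))I
  →1  IK(SI)I
  →2  K(SI)I
  →3  SI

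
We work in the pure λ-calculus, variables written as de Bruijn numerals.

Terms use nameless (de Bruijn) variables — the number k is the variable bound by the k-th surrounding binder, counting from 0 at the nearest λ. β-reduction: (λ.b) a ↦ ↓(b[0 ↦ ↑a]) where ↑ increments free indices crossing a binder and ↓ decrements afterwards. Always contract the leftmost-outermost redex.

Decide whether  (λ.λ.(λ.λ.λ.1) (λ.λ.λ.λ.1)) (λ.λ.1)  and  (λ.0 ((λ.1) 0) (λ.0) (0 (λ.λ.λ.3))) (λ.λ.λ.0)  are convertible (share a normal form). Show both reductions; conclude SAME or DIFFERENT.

Answer: DIFFERENT — A ⇓ λ.λ.λ.1, B ⇓ λ.λ.0

Reduction:
Term A:
  start: (λ.λ.(λ.λ.λ.1) (λ.λ.λ.λ.1)) (λ.λ.1)
  step 1: λ.(λ.λ.λ.1) (λ.λ.λ.λ.1)
  step 2: λ.λ.λ.1

Term B:
  start: (λ.0 ((λ.1) 0) (λ.0) (0 (λ.λ.λ.3))) (λ.λ.λ.0)
  step 1: (λ.λ.λ.0) ((λ.λ.λ.λ.0) (λ.λ.λ.0)) (λ.0) ((λ.λ.λ.0) (λ.λ.λ.λ.λ.λ.0))
  step 2: (λ.λ.0) (λ.0) ((λ.λ.λ.0) (λ.λ.λ.λ.λ.λ.0))
  step 3: (λ.0) ((λ.λ.λ.0) (λ.λ.λ.λ.λ.λ.0))
  step 4: (λ.λ.λ.0) (λ.λ.λ.λ.λ.λ.0)
  step 5: λ.λ.0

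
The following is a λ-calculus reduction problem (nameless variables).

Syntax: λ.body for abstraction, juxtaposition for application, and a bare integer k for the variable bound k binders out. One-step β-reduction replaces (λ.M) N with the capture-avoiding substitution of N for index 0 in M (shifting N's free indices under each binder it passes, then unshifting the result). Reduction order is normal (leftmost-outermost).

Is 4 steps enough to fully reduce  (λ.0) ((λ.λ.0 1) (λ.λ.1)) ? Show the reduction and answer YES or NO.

Answer: YES — reaches normal form λ.0 (λ.λ.1) in 2 ≤ 4 steps

Reduction:
  start: (λ.0) ((λ.λ.0 1) (λ.λ.1))
  [1] (λ.λ.0 1) (λ.λ.1)
  [2] λ.0 (λ.λ.1)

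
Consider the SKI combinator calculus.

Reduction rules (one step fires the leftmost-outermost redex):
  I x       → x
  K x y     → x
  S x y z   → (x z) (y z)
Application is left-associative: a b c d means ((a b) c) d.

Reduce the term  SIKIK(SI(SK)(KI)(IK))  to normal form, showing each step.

Answer: normal form = K  (in 10 steps)

Derivation:
  start: SIKIK(SI(SK)(KI)(IK))
  [1] II(KI)K(SI(SK)(KI)(IK))
  [2] I(KI)K(SI(SK)(KI)(IK))
  [3] KIK(SI(SK)(KI)(IK))
  [4] I(SI(SK)(KI)(IK))
  [5] SI(SK)(KI)(IK)
  [6] I(KI)(SK(KI))(IK)
  [7] KI(SK(KI))(IK)
  [8] I(IK)
  [9] IK
  [10] K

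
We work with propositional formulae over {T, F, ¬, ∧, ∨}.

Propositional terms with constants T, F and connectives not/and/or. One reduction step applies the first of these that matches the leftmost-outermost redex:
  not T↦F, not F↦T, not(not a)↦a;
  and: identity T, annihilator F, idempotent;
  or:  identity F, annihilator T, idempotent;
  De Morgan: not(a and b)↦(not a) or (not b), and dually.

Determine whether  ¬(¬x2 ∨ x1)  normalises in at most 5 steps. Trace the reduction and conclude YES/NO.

Answer: YES — reaches normal form x2 ∧ ¬x1 in 2 ≤ 5 steps

Reduction:
  start: ¬(¬x2 ∨ x1)
  [1] ¬¬x2 ∧ ¬x1
  [2] x2 ∧ ¬x1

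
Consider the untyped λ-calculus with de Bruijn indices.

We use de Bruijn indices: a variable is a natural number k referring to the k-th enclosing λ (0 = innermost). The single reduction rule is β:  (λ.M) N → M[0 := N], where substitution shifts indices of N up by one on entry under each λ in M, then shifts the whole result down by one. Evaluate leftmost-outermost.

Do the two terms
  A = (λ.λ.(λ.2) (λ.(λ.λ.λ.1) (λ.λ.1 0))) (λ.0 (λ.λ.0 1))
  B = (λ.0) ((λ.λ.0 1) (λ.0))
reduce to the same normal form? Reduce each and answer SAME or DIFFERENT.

Answer: DIFFERENT — A ⇓ λ.λ.0 (λ.λ.0 1), B ⇓ λ.0 (λ.0)

Derivation:
Term A:
  start: (λ.λ.(λ.2) (λ.(λ.λ.λ.1) (λ.λ.1 0))) (λ.0 (λ.λ.0 1))
  step 1: λ.(λ.λ.0 (λ.λ.0 1)) (λ.(λ.λ.λ.1) (λ.λ.1 0))
  step 2: λ.λ.0 (λ.λ.0 1)

Term B:
  start: (λ.0) ((λ.λ.0 1) (λ.0))
  step 1: (λ.λ.0 1) (λ.0)
  step 2: λ.0 (λ.0)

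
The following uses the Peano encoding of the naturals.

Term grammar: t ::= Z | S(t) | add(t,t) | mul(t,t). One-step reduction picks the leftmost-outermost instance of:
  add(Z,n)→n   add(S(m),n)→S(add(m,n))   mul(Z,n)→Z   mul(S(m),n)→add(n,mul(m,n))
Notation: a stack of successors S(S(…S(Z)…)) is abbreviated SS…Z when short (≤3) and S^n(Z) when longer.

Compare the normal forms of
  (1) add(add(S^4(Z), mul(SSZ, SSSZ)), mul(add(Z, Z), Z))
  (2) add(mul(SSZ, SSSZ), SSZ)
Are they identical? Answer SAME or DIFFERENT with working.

Answer: DIFFERENT — A ⇓ S^10(Z), B ⇓ S^8(Z)

Working:
Term A:
  start: add(add(S^4(Z), mul(SSZ, SSSZ)), mul(add(Z, Z), Z))
  [1] add(S(add(SSSZ, mul(SSZ, SSSZ))), mul(add(Z, Z), Z))
  [2] S(add(add(SSSZ, mul(SSZ, SSSZ)), mul(add(Z, Z), Z)))
  [3] S(add(S(add(SSZ, mul(SSZ, SSSZ))), mul(add(Z, Z), Z)))
  [4] S(S(add(add(SSZ, mul(SSZ, SSSZ)), mul(add(Z, Z), Z))))
  [5] S(S(add(S(add(SZ, mul(SSZ, SSSZ))), mul(add(Z, Z), Z))))
  [6] S(S(S(add(add(SZ, mul(SSZ, SSSZ)), mul(add(Z, Z), Z)))))
  [7] S(S(S(add(S(add(Z, mul(SSZ, SSSZ))), mul(add(Z, Z), Z)))))
  [8] S(S(S(S(add(add(Z, mul(SSZ, SSSZ)), mul(add(Z, Z), Z))))))
  [9] S(S(S(S(add(mul(SSZ, SSSZ), mul(add(Z, Z), Z))))))
  [10] S(S(S(S(add(add(SSSZ, mul(SZ, SSSZ)), mul(add(Z, Z), Z))))))
  [11] S(S(S(S(add(S(add(SSZ, mul(SZ, SSSZ))), mul(add(Z, Z), Z))))))
  [12] S(S(S(S(S(add(add(SSZ, mul(SZ, SSSZ)), mul(add(Z, Z), Z)))))))
  [13] S(S(S(S(S(add(S(add(SZ, mul(SZ, SSSZ))), mul(add(Z, Z), Z)))))))
  [14] S(S(S(S(S(S(add(add(SZ, mul(SZ, SSSZ)), mul(add(Z, Z), Z))))))))
  [15] S(S(S(S(S(S(add(S(add(Z, mul(SZ, SSSZ))), mul(add(Z, Z), Z))))))))
  [16] S(S(S(S(S(S(S(add(add(Z, mul(SZ, SSSZ)), mul(add(Z, Z), Z)))))))))
  [17] S(S(S(S(S(S(S(add(mul(SZ, SSSZ), mul(add(Z, Z), Z)))))))))
  [18] S(S(S(S(S(S(S(add(add(SSSZ, mul(Z, SSSZ)), mul(add(Z, Z), Z)))))))))
  [19] S(S(S(S(S(S(S(add(S(add(SSZ, mul(Z, SSSZ))), mul(add(Z, Z), Z)))))))))
  [20] S(S(S(S(S(S(S(S(add(add(SSZ, mul(Z, SSSZ)), mul(add(Z, Z), Z))))))))))
  [21] S(S(S(S(S(S(S(S(add(S(add(SZ, mul(Z, SSSZ))), mul(add(Z, Z), Z))))))))))
  [22] S(S(S(S(S(S(S(S(S(add(add(SZ, mul(Z, SSSZ)), mul(add(Z, Z), Z)))))))))))
  [23] S(S(S(S(S(S(S(S(S(add(S(add(Z, mul(Z, SSSZ))), mul(add(Z, Z), Z)))))))))))
  [24] S(S(S(S(S(S(S(S(S(S(add(add(Z, mul(Z, SSSZ)), mul(add(Z, Z), Z))))))))))))
  [25] S(S(S(S(S(S(S(S(S(S(add(mul(Z, SSSZ), mul(add(Z, Z), Z))))))))))))
  [26] S(S(S(S(S(S(S(S(S(S(add(Z, mul(add(Z, Z), Z))))))))))))
  [27] S(S(S(S(S(S(S(S(S(S(mul(add(Z, Z), Z)))))))))))
  [28] S(S(S(S(S(S(S(S(S(S(mul(Z, Z)))))))))))
  [29] S^10(Z)

Term B:
  start: add(mul(SSZ, SSSZ), SSZ)
  [1] add(add(SSSZ, mul(SZ, SSSZ)), SSZ)
  [2] add(S(add(SSZ, mul(SZ, SSSZ))), SSZ)
  [3] S(add(add(SSZ, mul(SZ, SSSZ)), SSZ))
  [4] S(add(S(add(SZ, mul(SZ, SSSZ))), SSZ))
  [5] S(S(add(add(SZ, mul(SZ, SSSZ)), SSZ)))
  [6] S(S(add(S(add(Z, mul(SZ, SSSZ))), SSZ)))
  [7] S(S(S(add(add(Z, mul(SZ, SSSZ)), SSZ))))
  [8] S(S(S(add(mul(SZ, SSSZ), SSZ))))
  [9] S(S(S(add(add(SSSZ, mul(Z, SSSZ)), SSZ))))
  [10] S(S(S(add(S(add(SSZ, mul(Z, SSSZ))), SSZ))))
  [11] S(S(S(S(add(add(SSZ, mul(Z, SSSZ)), SSZ)))))
  [12] S(S(S(S(add(S(add(SZ, mul(Z, SSSZ))), SSZ)))))
  [13] S(S(S(S(S(add(add(SZ, mul(Z, SSSZ)), SSZ))))))
  [14] S(S(S(S(S(add(S(add(Z, mul(Z, SSSZ))), SSZ))))))
  [15] S(S(S(S(S(S(add(add(Z, mul(Z, SSSZ)), SSZ)))))))
  [16] S(S(S(S(S(S(add(mul(Z, SSSZ), SSZ)))))))
  [17] S(S(S(S(S(S(add(Z, SSZ)))))))
  [18] S^8(Z)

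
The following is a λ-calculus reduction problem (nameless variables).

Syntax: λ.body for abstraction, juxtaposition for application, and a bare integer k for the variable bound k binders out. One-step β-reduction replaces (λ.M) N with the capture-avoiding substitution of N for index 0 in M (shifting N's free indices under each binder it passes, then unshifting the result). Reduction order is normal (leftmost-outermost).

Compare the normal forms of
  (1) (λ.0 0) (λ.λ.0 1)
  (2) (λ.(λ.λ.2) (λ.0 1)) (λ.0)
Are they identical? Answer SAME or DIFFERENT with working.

Term A:
  start: (λ.0 0) (λ.λ.0 1)
  [1] (λ.λ.0 1) (λ.λ.0 1)
  [2] λ.0 (λ.λ.0 1)

Term B:
  start: (λ.(λ.λ.2) (λ.0 1)) (λ.0)
  [1] (λ.λ.λ.0) (λ.0 (λ.0))
  [2] λ.λ.0

Answer: DIFFERENT — A ⇓ λ.0 (λ.λ.0 1), B ⇓ λ.λ.0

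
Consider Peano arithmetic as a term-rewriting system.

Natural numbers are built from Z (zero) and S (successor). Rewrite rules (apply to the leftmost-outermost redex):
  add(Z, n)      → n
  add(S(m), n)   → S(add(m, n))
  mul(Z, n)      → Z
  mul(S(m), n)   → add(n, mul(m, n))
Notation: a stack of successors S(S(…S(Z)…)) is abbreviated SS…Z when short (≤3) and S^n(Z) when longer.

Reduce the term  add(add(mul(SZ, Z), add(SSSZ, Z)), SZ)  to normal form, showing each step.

Answer: normal form = S^4(Z)  (in 12 steps)

Derivation:
  start: add(add(mul(SZ, Z), add(SSSZ, Z)), SZ)
  [1] add(add(add(Z, mul(Z, Z)), add(SSSZ, Z)), SZ)
  [2] add(add(mul(Z, Z), add(SSSZ, Z)), SZ)
  [3] add(add(Z, add(SSSZ, Z)), SZ)
  [4] add(add(SSSZ, Z), SZ)
  [5] add(S(add(SSZ, Z)), SZ)
  [6] S(add(add(SSZ, Z), SZ))
  [7] S(add(S(add(SZ, Z)), SZ))
  [8] S(S(add(add(SZ, Z), SZ)))
  [9] S(S(add(S(add(Z, Z)), SZ)))
  [10] S(S(S(add(add(Z, Z), SZ))))
  [11] S(S(S(add(Z, SZ))))
  [12] S^4(Z)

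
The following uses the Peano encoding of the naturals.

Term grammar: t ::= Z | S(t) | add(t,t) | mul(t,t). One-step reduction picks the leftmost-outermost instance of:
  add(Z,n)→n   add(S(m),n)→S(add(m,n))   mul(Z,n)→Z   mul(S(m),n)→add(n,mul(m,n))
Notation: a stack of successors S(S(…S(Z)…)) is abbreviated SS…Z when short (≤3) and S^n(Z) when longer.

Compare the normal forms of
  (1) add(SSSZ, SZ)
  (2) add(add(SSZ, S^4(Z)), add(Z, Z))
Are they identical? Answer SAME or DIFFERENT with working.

Answer: DIFFERENT — A ⇓ S^4(Z), B ⇓ S^6(Z)

Working:
Term A:
  start: add(SSSZ, SZ)
  →1  S(add(SSZ, SZ))
  →2  S(S(add(SZ, SZ)))
  →3  S(S(S(add(Z, SZ))))
  →4  S^4(Z)

Term B:
  start: add(add(SSZ, S^4(Z)), add(Z, Z))
  →1  add(S(add(SZ, S^4(Z))), add(Z, Z))
  →2  S(add(add(SZ, S^4(Z)), add(Z, Z)))
  →3  S(add(S(add(Z, S^4(Z))), add(Z, Z)))
  →4  S(S(add(add(Z, S^4(Z)), add(Z, Z))))
  →5  S(S(add(S^4(Z), add(Z, Z))))
  →6  S(S(S(add(SSSZ, add(Z, Z)))))
  →7  S(S(S(S(add(SSZ, add(Z, Z))))))
  →8  S(S(S(S(S(add(SZ, add(Z, Z)))))))
  →9  S(S(S(S(S(S(add(Z, add(Z, Z))))))))
  →10  S(S(S(S(S(S(add(Z, Z)))))))
  →11  S^6(Z)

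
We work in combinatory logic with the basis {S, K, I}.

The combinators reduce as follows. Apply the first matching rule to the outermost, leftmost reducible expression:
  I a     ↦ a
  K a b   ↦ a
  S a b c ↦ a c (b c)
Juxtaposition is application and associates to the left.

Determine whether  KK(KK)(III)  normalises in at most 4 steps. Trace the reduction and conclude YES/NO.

  start: KK(KK)(III)
  [1] K(III)
  [2] K(II)
  [3] KI

Answer: YES — reaches normal form KI in 3 ≤ 4 steps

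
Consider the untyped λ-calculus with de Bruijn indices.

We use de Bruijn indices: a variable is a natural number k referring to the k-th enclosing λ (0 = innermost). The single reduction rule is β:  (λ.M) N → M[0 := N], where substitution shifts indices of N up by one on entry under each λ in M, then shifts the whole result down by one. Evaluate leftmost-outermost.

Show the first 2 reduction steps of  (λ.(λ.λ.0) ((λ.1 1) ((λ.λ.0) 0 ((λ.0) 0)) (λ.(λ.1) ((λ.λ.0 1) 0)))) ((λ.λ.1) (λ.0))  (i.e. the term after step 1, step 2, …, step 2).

Answer: after 2 steps: λ.0

Reduction:
  start: (λ.(λ.λ.0) ((λ.1 1) ((λ.λ.0) 0 ((λ.0) 0)) (λ.(λ.1) ((λ.λ.0 1) 0)))) ((λ.λ.1) (λ.0))
  step 1: (λ.λ.0) ((λ.(λ.λ.1) (λ.0) ((λ.λ.1) (λ.0))) ((λ.λ.0) ((λ.λ.1) (λ.0)) ((λ.0) ((λ.λ.1) (λ.0)))) (λ.(λ.1) ((λ.λ.0 1) 0)))
  step 2: λ.0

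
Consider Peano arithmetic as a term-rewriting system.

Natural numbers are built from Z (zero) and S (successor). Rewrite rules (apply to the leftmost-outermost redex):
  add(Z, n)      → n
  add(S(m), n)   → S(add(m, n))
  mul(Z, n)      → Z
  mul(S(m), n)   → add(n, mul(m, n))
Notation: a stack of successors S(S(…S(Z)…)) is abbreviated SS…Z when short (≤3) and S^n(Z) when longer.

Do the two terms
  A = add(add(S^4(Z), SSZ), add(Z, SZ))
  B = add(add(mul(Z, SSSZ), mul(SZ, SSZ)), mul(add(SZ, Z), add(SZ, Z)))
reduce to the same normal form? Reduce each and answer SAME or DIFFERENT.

Answer: DIFFERENT — A ⇓ S^7(Z), B ⇓ SSSZ

Reduction:
Term A:
  start: add(add(S^4(Z), SSZ), add(Z, SZ))
  step 1: add(S(add(SSSZ, SSZ)), add(Z, SZ))
  step 2: S(add(add(SSSZ, SSZ), add(Z, SZ)))
  step 3: S(add(S(add(SSZ, SSZ)), add(Z, SZ)))
  step 4: S(S(add(add(SSZ, SSZ), add(Z, SZ))))
  step 5: S(S(add(S(add(SZ, SSZ)), add(Z, SZ))))
  step 6: S(S(S(add(add(SZ, SSZ), add(Z, SZ)))))
  step 7: S(S(S(add(S(add(Z, SSZ)), add(Z, SZ)))))
  step 8: S(S(S(S(add(add(Z, SSZ), add(Z, SZ))))))
  step 9: S(S(S(S(add(SSZ, add(Z, SZ))))))
  step 10: S(S(S(S(S(add(SZ, add(Z, SZ)))))))
  step 11: S(S(S(S(S(S(add(Z, add(Z, SZ))))))))
  step 12: S(S(S(S(S(S(add(Z, SZ)))))))
  step 13: S^7(Z)

Term B:
  start: add(add(mul(Z, SSSZ), mul(SZ, SSZ)), mul(add(SZ, Z), add(SZ, Z)))
  step 1: add(add(Z, mul(SZ, SSZ)), mul(add(SZ, Z), add(SZ, Z)))
  step 2: add(mul(SZ, SSZ), mul(add(SZ, Z), add(SZ, Z)))
  step 3: add(add(SSZ, mul(Z, SSZ)), mul(add(SZ, Z), add(SZ, Z)))
  step 4: add(S(add(SZ, mul(Z, SSZ))), mul(add(SZ, Z), add(SZ, Z)))
  step 5: S(add(add(SZ, mul(Z, SSZ)), mul(add(SZ, Z), add(SZ, Z))))
  step 6: S(add(S(add(Z, mul(Z, SSZ))), mul(add(SZ, Z), add(SZ, Z))))
  step 7: S(S(add(add(Z, mul(Z, SSZ)), mul(add(SZ, Z), add(SZ, Z)))))
  step 8: S(S(add(mul(Z, SSZ), mul(add(SZ, Z), add(SZ, Z)))))
  step 9: S(S(add(Z, mul(add(SZ, Z), add(SZ, Z)))))
  step 10: S(S(mul(add(SZ, Z), add(SZ, Z))))
  step 11: S(S(mul(S(add(Z, Z)), add(SZ, Z))))
  step 12: S(S(add(add(SZ, Z), mul(add(Z, Z), add(SZ, Z)))))
  step 13: S(S(add(S(add(Z, Z)), mul(add(Z, Z), add(SZ, Z)))))
  step 14: S(S(S(add(add(Z, Z), mul(add(Z, Z), add(SZ, Z))))))
  step 15: S(S(S(add(Z, mul(add(Z, Z), add(SZ, Z))))))
  step 16: S(S(S(mul(add(Z, Z), add(SZ, Z)))))
  step 17: S(S(S(mul(Z, add(SZ, Z)))))
  step 18: SSSZ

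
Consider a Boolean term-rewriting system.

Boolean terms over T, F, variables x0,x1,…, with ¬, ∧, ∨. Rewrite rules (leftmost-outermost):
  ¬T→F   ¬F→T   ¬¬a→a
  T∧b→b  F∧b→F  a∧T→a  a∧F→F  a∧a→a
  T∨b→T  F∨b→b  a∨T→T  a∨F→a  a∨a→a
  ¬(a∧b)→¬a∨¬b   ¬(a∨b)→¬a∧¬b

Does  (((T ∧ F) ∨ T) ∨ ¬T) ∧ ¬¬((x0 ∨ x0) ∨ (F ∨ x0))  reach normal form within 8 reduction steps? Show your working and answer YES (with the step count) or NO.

Answer: YES — reaches normal form x0 in 7 ≤ 8 steps

Working:
  start: (((T ∧ F) ∨ T) ∨ ¬T) ∧ ¬¬((x0 ∨ x0) ∨ (F ∨ x0))
  step 1: (T ∨ ¬T) ∧ ¬¬((x0 ∨ x0) ∨ (F ∨ x0))
  step 2: T ∧ ¬¬((x0 ∨ x0) ∨ (F ∨ x0))
  step 3: ¬¬((x0 ∨ x0) ∨ (F ∨ x0))
  step 4: (x0 ∨ x0) ∨ (F ∨ x0)
  step 5: x0 ∨ (F ∨ x0)
  step 6: x0 ∨ x0
  step 7: x0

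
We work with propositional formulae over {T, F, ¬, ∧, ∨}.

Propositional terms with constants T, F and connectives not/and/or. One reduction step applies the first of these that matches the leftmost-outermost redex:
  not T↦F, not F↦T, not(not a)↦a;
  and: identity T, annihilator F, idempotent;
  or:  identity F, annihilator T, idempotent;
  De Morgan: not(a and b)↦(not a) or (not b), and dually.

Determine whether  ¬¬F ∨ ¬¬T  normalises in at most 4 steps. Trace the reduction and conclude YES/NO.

  start: ¬¬F ∨ ¬¬T
  [1] F ∨ ¬¬T
  [2] ¬¬T
  [3] T

Answer: YES — reaches normal form T in 3 ≤ 4 steps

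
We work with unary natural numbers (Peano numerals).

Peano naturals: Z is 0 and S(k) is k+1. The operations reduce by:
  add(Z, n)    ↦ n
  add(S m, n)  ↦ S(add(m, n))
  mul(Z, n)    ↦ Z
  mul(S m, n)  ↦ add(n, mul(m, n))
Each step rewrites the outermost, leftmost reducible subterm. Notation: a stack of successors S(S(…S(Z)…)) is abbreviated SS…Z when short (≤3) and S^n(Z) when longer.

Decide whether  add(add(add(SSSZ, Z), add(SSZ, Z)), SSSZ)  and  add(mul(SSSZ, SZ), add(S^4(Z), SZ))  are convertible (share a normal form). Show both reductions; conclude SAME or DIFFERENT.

Answer: SAME — A ⇓ S^8(Z), B ⇓ S^8(Z)

Derivation:
Term A:
  start: add(add(add(SSSZ, Z), add(SSZ, Z)), SSSZ)
  →1  add(add(S(add(SSZ, Z)), add(SSZ, Z)), SSSZ)
  →2  add(S(add(add(SSZ, Z), add(SSZ, Z))), SSSZ)
  →3  S(add(add(add(SSZ, Z), add(SSZ, Z)), SSSZ))
  →4  S(add(add(S(add(SZ, Z)), add(SSZ, Z)), SSSZ))
  →5  S(add(S(add(add(SZ, Z), add(SSZ, Z))), SSSZ))
  →6  S(S(add(add(add(SZ, Z), add(SSZ, Z)), SSSZ)))
  →7  S(S(add(add(S(add(Z, Z)), add(SSZ, Z)), SSSZ)))
  →8  S(S(add(S(add(add(Z, Z), add(SSZ, Z))), SSSZ)))
  →9  S(S(S(add(add(add(Z, Z), add(SSZ, Z)), SSSZ))))
  →10  S(S(S(add(add(Z, add(SSZ, Z)), SSSZ))))
  →11  S(S(S(add(add(SSZ, Z), SSSZ))))
  →12  S(S(S(add(S(add(SZ, Z)), SSSZ))))
  →13  S(S(S(S(add(add(SZ, Z), SSSZ)))))
  →14  S(S(S(S(add(S(add(Z, Z)), SSSZ)))))
  →15  S(S(S(S(S(add(add(Z, Z), SSSZ))))))
  →16  S(S(S(S(S(add(Z, SSSZ))))))
  →17  S^8(Z)

Term B:
  start: add(mul(SSSZ, SZ), add(S^4(Z), SZ))
  →1  add(add(SZ, mul(SSZ, SZ)), add(S^4(Z), SZ))
  →2  add(S(add(Z, mul(SSZ, SZ))), add(S^4(Z), SZ))
  →3  S(add(add(Z, mul(SSZ, SZ)), add(S^4(Z), SZ)))
  →4  S(add(mul(SSZ, SZ), add(S^4(Z), SZ)))
  →5  S(add(add(SZ, mul(SZ, SZ)), add(S^4(Z), SZ)))
  →6  S(add(S(add(Z, mul(SZ, SZ))), add(S^4(Z), SZ)))
  →7  S(S(add(add(Z, mul(SZ, SZ)), add(S^4(Z), SZ))))
  →8  S(S(add(mul(SZ, SZ), add(S^4(Z), SZ))))
  →9  S(S(add(add(SZ, mul(Z, SZ)), add(S^4(Z), SZ))))
  →10  S(S(add(S(add(Z, mul(Z, SZ))), add(S^4(Z), SZ))))
  →11  S(S(S(add(add(Z, mul(Z, SZ)), add(S^4(Z), SZ)))))
  →12  S(S(S(add(mul(Z, SZ), add(S^4(Z), SZ)))))
  →13  S(S(S(add(Z, add(S^4(Z), SZ)))))
  →14  S(S(S(add(S^4(Z), SZ))))
  →15  S(S(S(S(add(SSSZ, SZ)))))
  →16  S(S(S(S(S(add(SSZ, SZ))))))
  →17  S(S(S(S(S(S(add(SZ, SZ)))))))
  →18  S(S(S(S(S(S(S(add(Z, SZ))))))))
  →19  S^8(Z)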